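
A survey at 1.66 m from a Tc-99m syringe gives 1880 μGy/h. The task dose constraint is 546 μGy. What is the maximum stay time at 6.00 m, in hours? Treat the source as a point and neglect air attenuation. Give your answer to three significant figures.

By the inverse-square law, rate at 6.00 m:
1880 × (1.66/6.00)² = 1880 × 0.07654 = 143.9 μGy/h.
Stay time = 546 μGy ÷ 143.9 μGy/h = 3.794 h.

3.79 h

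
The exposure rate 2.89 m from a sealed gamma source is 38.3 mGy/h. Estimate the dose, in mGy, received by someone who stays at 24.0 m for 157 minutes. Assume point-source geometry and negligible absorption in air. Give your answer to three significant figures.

1.45 mGy

Since intensity falls as 1/r², rate at 24.0 m:
(2.89/24.0)² = 0.01450, so 38.3 × 0.01450 = 0.5554 mGy/h.
Dose = rate × time = 0.5554 mGy/h × 2.617 h = 1.453 mGy.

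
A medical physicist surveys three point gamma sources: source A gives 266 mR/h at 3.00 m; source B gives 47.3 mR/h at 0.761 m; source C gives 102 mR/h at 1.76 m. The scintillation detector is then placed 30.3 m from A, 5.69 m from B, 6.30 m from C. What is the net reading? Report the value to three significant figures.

Each source contributes Iᵢ·(dᵢ/rᵢ)²; contributions add.
A: 266 × (3.00/30.3)² = 2.608 mR/h
B: 47.3 × (0.761/5.69)² = 0.8461 mR/h
C: 102 × (1.76/6.30)² = 7.961 mR/h
Total = 2.608 + 0.8461 + 7.961 = 11.42 mR/h.

11.4 mR/h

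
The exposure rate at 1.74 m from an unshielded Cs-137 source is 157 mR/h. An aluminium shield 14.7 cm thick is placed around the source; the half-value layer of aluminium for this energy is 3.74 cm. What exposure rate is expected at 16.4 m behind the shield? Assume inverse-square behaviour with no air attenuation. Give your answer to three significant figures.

0.116 mR/h

Distance alone: (1.74/16.4)² = 0.01126, so 157 × 0.01126 = 1.768 mR/h.
Shield: 14.7/3.74 = 3.930 half-value layers → attenuation 2^(−3.930) = 0.06561.
Combined: 1.768 × 0.06561 = 0.1160 mR/h.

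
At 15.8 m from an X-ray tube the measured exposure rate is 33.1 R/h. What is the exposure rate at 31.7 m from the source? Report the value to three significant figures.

8.22 R/h

Intensity scales as (d₁/d₂)², so scaling from 15.8 m to 31.7 m:
(15.8/31.7)² = 0.2484, so 33.1 × 0.2484 = 8.222 R/h.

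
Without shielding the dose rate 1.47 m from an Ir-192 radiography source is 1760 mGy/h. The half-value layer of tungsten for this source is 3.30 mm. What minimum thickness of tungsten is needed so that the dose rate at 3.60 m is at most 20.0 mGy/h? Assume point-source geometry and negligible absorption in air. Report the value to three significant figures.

At 3.60 m, distance alone gives 1760 × (1.47/3.60)² = 1760 × 0.1667 = 293.4 mGy/h.
Further attenuation needed: 293.4/20.0 = 14.67.
n = log₂(14.67) = 3.875 half-value layers.
Thickness = 3.875 × 3.30 mm = 12.79 mm.

12.8 mm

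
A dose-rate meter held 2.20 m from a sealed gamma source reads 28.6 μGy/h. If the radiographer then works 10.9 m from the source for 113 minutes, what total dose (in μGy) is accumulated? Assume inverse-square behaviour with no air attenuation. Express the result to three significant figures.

2.19 μGy

Using I₁d₁² = I₂d₂², rate at 10.9 m:
(2.20/10.9)² = 0.04074, so 28.6 × 0.04074 = 1.165 μGy/h.
Dose = rate × time = 1.165 μGy/h × 1.883 h = 2.194 μGy.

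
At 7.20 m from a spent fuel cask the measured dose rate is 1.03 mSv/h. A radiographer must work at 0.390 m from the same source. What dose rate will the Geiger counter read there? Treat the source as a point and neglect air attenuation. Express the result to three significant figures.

351 mSv/h

Intensity scales as (d₁/d₂)², so scaling from 7.20 m to 0.390 m:
(7.20/0.390)² = 340.8, so 1.03 × 340.8 = 351.0 mSv/h.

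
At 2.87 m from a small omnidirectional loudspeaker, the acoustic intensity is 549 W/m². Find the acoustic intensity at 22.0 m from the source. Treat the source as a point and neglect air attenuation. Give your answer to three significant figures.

9.34 W/m²

By the inverse-square law, the rate at 22.0 m is
549 × (2.87/22.0)² = 549 × 0.01702 = 9.344 W/m².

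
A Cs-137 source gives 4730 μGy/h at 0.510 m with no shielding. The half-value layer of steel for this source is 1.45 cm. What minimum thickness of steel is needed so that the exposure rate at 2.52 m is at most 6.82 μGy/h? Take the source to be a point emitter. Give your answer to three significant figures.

At 2.52 m, distance alone gives 4730 × (0.510/2.52)² = 4730 × 0.04096 = 193.7 μGy/h.
Further attenuation needed: 193.7/6.82 = 28.40.
n = log₂(28.40) = 4.828 half-value layers.
Thickness = 4.828 × 1.45 cm = 7.001 cm.

7.00 cm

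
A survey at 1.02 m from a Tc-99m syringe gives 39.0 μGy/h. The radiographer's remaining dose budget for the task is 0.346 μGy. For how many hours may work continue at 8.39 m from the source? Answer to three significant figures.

Using I₁d₁² = I₂d₂², rate at 8.39 m:
(1.02/8.39)² = 0.01478, so 39.0 × 0.01478 = 0.5764 μGy/h.
Stay time = 0.346 μGy ÷ 0.5764 μGy/h = 0.6003 h.

0.600 h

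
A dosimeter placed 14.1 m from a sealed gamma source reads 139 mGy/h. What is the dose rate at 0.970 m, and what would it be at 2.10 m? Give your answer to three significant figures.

29400 mGy/h; 6270 mGy/h

Applying the 1/r² law,
At 0.970 m: (14.1/0.970)² = 211.3, so 139 × 211.3 = 29370 mGy/h
At 2.10 m: 29370 × (0.970/2.10)² = 29370 × 0.2134 = 6268 mGy/h.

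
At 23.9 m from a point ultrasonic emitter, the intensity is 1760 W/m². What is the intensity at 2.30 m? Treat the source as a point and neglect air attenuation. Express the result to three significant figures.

Since intensity falls as 1/r², the rate at 2.30 m is
(23.9/2.30)² = 108.0, so 1760 × 108.0 = 190100 W/m².

190000 W/m²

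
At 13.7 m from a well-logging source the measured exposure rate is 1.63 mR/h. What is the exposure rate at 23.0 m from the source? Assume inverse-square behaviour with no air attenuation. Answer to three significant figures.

0.578 mR/h

By the inverse-square law, scaling from 13.7 m to 23.0 m:
1.63 × (13.7/23.0)² = 1.63 × 0.3548 = 0.5783 mR/h.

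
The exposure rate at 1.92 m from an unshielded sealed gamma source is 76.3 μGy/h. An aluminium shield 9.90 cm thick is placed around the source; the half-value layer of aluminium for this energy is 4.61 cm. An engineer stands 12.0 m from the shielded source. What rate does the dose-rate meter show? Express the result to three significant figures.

Distance alone: 76.3 × (1.92/12.0)² = 76.3 × 0.02560 = 1.953 μGy/h.
Shield: 9.90/4.61 = 2.148 half-value layers → attenuation 2^(−2.148) = 0.2256.
Combined: 1.953 × 0.2256 = 0.4406 μGy/h.

0.441 μGy/h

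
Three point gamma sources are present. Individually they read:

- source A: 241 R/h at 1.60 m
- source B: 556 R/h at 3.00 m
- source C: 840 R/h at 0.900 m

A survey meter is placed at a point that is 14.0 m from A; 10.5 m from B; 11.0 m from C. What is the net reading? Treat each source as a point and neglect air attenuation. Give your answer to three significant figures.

Each source contributes Iᵢ·(dᵢ/rᵢ)²; contributions add.
A: 241 × (1.60/14.0)² = 3.148 R/h
B: 556 × (3.00/10.5)² = 45.39 R/h
C: 840 × (0.900/11.0)² = 5.623 R/h
Total = 3.148 + 45.39 + 5.623 = 54.16 R/h.

54.2 R/h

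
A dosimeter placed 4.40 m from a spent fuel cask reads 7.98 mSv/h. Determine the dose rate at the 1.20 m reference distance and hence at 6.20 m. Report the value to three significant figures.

107 mSv/h; 4.02 mSv/h

By the inverse-square law,
At 1.20 m: (4.40/1.20)² = 13.44, so 7.98 × 13.44 = 107.3 mSv/h
At 6.20 m: (1.20/6.20)² = 0.03746, so 107.3 × 0.03746 = 4.019 mSv/h.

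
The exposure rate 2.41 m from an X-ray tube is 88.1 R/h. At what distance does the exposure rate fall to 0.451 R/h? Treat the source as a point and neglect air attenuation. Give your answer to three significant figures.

33.7 m

Since intensity falls as 1/r², d₂ = d₁·√(I₁/I₂).
I₁/I₂ = 88.1/0.451 = 195.3, so d₂ = 2.41 × √195.3 = 33.68 m.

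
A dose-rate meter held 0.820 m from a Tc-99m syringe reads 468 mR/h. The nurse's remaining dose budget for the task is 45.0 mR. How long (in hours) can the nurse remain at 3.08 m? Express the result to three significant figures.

1.36 h

Using I₁d₁² = I₂d₂², rate at 3.08 m:
468 × (0.820/3.08)² = 468 × 0.07088 = 33.17 mR/h.
Stay time = 45.0 mR ÷ 33.17 mR/h = 1.357 h.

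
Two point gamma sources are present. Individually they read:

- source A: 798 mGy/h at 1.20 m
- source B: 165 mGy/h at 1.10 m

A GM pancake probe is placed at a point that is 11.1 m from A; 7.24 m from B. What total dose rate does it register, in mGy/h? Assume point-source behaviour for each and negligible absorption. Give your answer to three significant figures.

Each source contributes Iᵢ·(dᵢ/rᵢ)²; contributions add.
A: 798 × (1.20/11.1)² = 9.327 mGy/h
B: 165 × (1.10/7.24)² = 3.809 mGy/h
Total = 9.327 + 3.809 = 13.14 mGy/h.

13.1 mGy/h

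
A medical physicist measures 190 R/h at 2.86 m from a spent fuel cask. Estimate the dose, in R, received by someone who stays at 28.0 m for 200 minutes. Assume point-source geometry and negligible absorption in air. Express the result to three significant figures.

6.61 R

Applying the 1/r² law, rate at 28.0 m:
190 × (2.86/28.0)² = 190 × 0.01043 = 1.982 R/h.
Dose = rate × time = 1.982 R/h × 3.333 h = 6.606 R.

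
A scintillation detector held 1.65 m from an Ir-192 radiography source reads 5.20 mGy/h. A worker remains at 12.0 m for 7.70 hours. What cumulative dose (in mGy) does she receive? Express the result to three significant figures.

0.757 mGy

Using I₁d₁² = I₂d₂², rate at 12.0 m:
5.20 × (1.65/12.0)² = 5.20 × 0.01891 = 0.09833 mGy/h.
Dose = rate × time = 0.09833 mGy/h × 7.700 h = 0.7571 mGy.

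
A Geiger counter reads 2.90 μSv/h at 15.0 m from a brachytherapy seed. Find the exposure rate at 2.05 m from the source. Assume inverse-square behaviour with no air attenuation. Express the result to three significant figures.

Using I₁d₁² = I₂d₂², the rate at 2.05 m is
(15.0/2.05)² = 53.54, so 2.90 × 53.54 = 155.3 μSv/h.

155 μSv/h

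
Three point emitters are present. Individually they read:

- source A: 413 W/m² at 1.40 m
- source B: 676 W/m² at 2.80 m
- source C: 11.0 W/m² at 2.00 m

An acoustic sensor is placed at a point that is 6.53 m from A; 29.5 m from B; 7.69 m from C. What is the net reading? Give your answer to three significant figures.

25.8 W/m²

By superposition, sum each source's inverse-square contribution:
A: 413 × (1.40/6.53)² = 18.98 W/m²
B: 676 × (2.80/29.5)² = 6.090 W/m²
C: 11.0 × (2.00/7.69)² = 0.7440 W/m²
Total = 18.98 + 6.090 + 0.7440 = 25.81 W/m².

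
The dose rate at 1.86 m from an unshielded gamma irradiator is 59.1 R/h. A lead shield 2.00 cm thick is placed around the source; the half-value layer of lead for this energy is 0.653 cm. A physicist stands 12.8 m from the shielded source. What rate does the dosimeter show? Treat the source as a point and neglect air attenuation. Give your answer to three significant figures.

Distance alone: 59.1 × (1.86/12.8)² = 59.1 × 0.02112 = 1.248 R/h.
Shield: 2.00/0.653 = 3.063 half-value layers → attenuation 2^(−3.063) = 0.1197.
Combined: 1.248 × 0.1197 = 0.1494 R/h.

0.149 R/h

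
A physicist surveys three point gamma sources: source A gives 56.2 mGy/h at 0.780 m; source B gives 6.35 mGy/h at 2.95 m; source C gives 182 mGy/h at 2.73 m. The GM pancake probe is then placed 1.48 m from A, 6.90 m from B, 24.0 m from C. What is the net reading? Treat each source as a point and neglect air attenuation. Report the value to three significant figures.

Each source contributes Iᵢ·(dᵢ/rᵢ)²; contributions add.
A: 56.2 × (0.780/1.48)² = 15.61 mGy/h
B: 6.35 × (2.95/6.90)² = 1.161 mGy/h
C: 182 × (2.73/24.0)² = 2.355 mGy/h
Total = 15.61 + 1.161 + 2.355 = 19.13 mGy/h.

19.1 mGy/h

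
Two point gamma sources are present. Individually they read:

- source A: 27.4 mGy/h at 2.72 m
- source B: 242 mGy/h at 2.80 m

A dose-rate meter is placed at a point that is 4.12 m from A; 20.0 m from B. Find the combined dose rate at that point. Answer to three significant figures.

16.7 mGy/h

By superposition, sum each source's inverse-square contribution:
A: 27.4 × (2.72/4.12)² = 11.94 mGy/h
B: 242 × (2.80/20.0)² = 4.743 mGy/h
Total = 11.94 + 4.743 = 16.68 mGy/h.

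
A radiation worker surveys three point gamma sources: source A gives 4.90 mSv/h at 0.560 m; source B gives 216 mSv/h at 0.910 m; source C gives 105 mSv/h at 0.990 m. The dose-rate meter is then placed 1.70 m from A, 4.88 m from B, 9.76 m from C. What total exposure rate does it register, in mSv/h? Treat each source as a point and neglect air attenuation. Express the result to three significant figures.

9.12 mSv/h

By superposition, sum each source's inverse-square contribution:
A: 4.90 × (0.560/1.70)² = 0.5317 mSv/h
B: 216 × (0.910/4.88)² = 7.511 mSv/h
C: 105 × (0.990/9.76)² = 1.080 mSv/h
Total = 0.5317 + 7.511 + 1.080 = 9.123 mSv/h.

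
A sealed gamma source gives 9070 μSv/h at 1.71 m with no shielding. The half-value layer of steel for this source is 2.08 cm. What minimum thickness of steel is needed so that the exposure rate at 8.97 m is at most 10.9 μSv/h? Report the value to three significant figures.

At 8.97 m, distance alone gives 9070 × (1.71/8.97)² = 9070 × 0.03634 = 329.6 μSv/h.
Further attenuation needed: 329.6/10.9 = 30.24.
n = log₂(30.24) = 4.918 half-value layers.
Thickness = 4.918 × 2.08 cm = 10.23 cm.

10.2 cm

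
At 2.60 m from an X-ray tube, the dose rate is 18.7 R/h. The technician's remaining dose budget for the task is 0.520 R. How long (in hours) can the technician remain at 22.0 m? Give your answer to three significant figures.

By the inverse-square law, rate at 22.0 m:
18.7 × (2.60/22.0)² = 18.7 × 0.01397 = 0.2612 R/h.
Stay time = 0.520 R ÷ 0.2612 R/h = 1.991 h.

1.99 h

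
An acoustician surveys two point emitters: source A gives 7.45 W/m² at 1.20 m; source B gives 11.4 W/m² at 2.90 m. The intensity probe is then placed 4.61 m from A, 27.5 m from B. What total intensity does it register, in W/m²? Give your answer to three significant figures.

0.632 W/m²

Each source contributes Iᵢ·(dᵢ/rᵢ)²; contributions add.
A: 7.45 × (1.20/4.61)² = 0.5048 W/m²
B: 11.4 × (2.90/27.5)² = 0.1268 W/m²
Total = 0.5048 + 0.1268 = 0.6316 W/m².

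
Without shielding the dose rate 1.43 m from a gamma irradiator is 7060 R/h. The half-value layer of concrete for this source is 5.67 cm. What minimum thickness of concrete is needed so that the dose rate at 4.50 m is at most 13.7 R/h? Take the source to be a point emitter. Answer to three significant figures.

At 4.50 m, distance alone gives (1.43/4.50)² = 0.1010, so 7060 × 0.1010 = 713.1 R/h.
Further attenuation needed: 713.1/13.7 = 52.05.
n = log₂(52.05) = 5.702 half-value layers.
Thickness = 5.702 × 5.67 cm = 32.33 cm.

32.3 cm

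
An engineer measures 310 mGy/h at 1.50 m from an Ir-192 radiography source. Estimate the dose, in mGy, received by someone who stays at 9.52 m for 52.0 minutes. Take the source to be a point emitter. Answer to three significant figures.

Applying the 1/r² law, rate at 9.52 m:
310 × (1.50/9.52)² = 310 × 0.02483 = 7.697 mGy/h.
Dose = rate × time = 7.697 mGy/h × 0.8667 h = 6.671 mGy.

6.67 mGy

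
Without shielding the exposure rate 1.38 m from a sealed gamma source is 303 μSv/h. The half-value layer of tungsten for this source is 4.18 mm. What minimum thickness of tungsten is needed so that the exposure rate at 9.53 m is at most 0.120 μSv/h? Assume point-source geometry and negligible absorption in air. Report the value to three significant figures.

At 9.53 m, distance alone gives (1.38/9.53)² = 0.02097, so 303 × 0.02097 = 6.354 μSv/h.
Further attenuation needed: 6.354/0.120 = 52.95.
n = log₂(52.95) = 5.727 half-value layers.
Thickness = 5.727 × 4.18 mm = 23.94 mm.

23.9 mm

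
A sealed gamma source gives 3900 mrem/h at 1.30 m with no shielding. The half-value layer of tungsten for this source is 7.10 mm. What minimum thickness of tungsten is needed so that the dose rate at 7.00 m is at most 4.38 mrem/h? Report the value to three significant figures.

At 7.00 m, distance alone gives 3900 × (1.30/7.00)² = 3900 × 0.03449 = 134.5 mrem/h.
Further attenuation needed: 134.5/4.38 = 30.71.
n = log₂(30.71) = 4.941 half-value layers.
Thickness = 4.941 × 7.10 mm = 35.08 mm.

35.1 mm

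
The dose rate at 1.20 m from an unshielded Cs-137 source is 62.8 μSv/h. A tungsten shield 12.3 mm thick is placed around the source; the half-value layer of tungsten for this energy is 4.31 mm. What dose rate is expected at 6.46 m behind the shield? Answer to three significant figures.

0.300 μSv/h

Distance alone: 62.8 × (1.20/6.46)² = 62.8 × 0.03451 = 2.167 μSv/h.
Shield: 12.3/4.31 = 2.854 half-value layers → attenuation 2^(−2.854) = 0.1383.
Combined: 2.167 × 0.1383 = 0.2997 μSv/h.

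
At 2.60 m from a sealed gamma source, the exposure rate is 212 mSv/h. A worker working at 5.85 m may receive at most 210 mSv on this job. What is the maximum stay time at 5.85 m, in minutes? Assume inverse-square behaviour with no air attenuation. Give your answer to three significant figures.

Applying the 1/r² law, rate at 5.85 m:
(2.60/5.85)² = 0.1975, so 212 × 0.1975 = 41.87 mSv/h.
Stay time = 210 mSv ÷ 41.87 mSv/h = 5.016 h = 301.0 min.

301 min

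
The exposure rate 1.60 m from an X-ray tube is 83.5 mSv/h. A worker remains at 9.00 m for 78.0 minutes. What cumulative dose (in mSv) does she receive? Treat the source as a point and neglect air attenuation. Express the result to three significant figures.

By the inverse-square law, rate at 9.00 m:
83.5 × (1.60/9.00)² = 83.5 × 0.03160 = 2.639 mSv/h.
Dose = rate × time = 2.639 mSv/h × 1.300 h = 3.431 mSv.

3.43 mSv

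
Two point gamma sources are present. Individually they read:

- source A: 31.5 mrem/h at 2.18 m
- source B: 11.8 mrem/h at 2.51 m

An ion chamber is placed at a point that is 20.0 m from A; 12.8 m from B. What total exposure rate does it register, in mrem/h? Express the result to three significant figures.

By superposition, sum each source's inverse-square contribution:
A: 31.5 × (2.18/20.0)² = 0.3743 mrem/h
B: 11.8 × (2.51/12.8)² = 0.4537 mrem/h
Total = 0.3743 + 0.4537 = 0.8280 mrem/h.

0.828 mrem/h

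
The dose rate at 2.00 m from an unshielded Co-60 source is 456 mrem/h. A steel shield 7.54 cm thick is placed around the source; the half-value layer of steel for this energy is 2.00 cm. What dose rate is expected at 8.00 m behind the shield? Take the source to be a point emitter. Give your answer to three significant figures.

2.09 mrem/h

Distance alone: (2.00/8.00)² = 0.06250, so 456 × 0.06250 = 28.50 mrem/h.
Shield: 7.54/2.00 = 3.770 half-value layers → attenuation 2^(−3.770) = 0.07330.
Combined: 28.50 × 0.07330 = 2.089 mrem/h.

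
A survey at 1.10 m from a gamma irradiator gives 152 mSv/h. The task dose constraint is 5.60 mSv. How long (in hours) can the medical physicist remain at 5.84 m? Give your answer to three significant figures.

1.04 h

Applying the 1/r² law, rate at 5.84 m:
152 × (1.10/5.84)² = 152 × 0.03548 = 5.393 mSv/h.
Stay time = 5.60 mSv ÷ 5.393 mSv/h = 1.038 h.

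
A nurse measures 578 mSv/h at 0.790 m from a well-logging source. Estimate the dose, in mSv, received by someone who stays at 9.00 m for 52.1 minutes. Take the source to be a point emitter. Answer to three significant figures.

Applying the 1/r² law, rate at 9.00 m:
(0.790/9.00)² = 0.007705, so 578 × 0.007705 = 4.453 mSv/h.
Dose = rate × time = 4.453 mSv/h × 0.8683 h = 3.867 mSv.

3.87 mSv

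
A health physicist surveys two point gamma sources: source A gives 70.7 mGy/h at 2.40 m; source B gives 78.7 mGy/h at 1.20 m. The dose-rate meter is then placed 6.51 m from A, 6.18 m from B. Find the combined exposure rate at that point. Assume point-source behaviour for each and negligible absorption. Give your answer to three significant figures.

12.6 mGy/h

By superposition, sum each source's inverse-square contribution:
A: 70.7 × (2.40/6.51)² = 9.609 mGy/h
B: 78.7 × (1.20/6.18)² = 2.967 mGy/h
Total = 9.609 + 2.967 = 12.58 mGy/h.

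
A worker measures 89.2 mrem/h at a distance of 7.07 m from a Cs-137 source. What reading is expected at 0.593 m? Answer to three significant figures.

Since intensity falls as 1/r², the rate at 0.593 m is
89.2 × (7.07/0.593)² = 89.2 × 142.1 = 12680 mrem/h.

12700 mrem/h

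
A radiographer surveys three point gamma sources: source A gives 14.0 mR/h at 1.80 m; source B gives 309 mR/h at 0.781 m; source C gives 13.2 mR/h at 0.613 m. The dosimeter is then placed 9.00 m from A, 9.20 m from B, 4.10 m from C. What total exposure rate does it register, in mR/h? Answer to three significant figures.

3.08 mR/h

By superposition, sum each source's inverse-square contribution:
A: 14.0 × (1.80/9.00)² = 0.5600 mR/h
B: 309 × (0.781/9.20)² = 2.227 mR/h
C: 13.2 × (0.613/4.10)² = 0.2951 mR/h
Total = 0.5600 + 2.227 + 0.2951 = 3.082 mR/h.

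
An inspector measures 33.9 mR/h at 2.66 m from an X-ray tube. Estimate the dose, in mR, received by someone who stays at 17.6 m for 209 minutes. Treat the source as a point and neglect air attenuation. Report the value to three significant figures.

Since intensity falls as 1/r², rate at 17.6 m:
33.9 × (2.66/17.6)² = 33.9 × 0.02284 = 0.7743 mR/h.
Dose = rate × time = 0.7743 mR/h × 3.483 h = 2.697 mR.

2.70 mR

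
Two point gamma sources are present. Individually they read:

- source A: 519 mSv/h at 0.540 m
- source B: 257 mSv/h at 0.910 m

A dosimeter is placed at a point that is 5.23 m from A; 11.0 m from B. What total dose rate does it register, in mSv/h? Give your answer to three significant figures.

7.29 mSv/h

By superposition, sum each source's inverse-square contribution:
A: 519 × (0.540/5.23)² = 5.533 mSv/h
B: 257 × (0.910/11.0)² = 1.759 mSv/h
Total = 5.533 + 1.759 = 7.292 mSv/h.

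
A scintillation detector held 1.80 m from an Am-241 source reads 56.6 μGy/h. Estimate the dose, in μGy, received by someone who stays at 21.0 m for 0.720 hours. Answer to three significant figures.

Since intensity falls as 1/r², rate at 21.0 m:
(1.80/21.0)² = 0.007347, so 56.6 × 0.007347 = 0.4158 μGy/h.
Dose = rate × time = 0.4158 μGy/h × 0.7200 h = 0.2994 μGy.

0.299 μGy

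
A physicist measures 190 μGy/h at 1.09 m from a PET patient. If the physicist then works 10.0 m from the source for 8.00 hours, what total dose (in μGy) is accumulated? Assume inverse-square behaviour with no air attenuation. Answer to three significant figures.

Applying the 1/r² law, rate at 10.0 m:
(1.09/10.0)² = 0.01188, so 190 × 0.01188 = 2.257 μGy/h.
Dose = rate × time = 2.257 μGy/h × 8.000 h = 18.06 μGy.

18.1 μGy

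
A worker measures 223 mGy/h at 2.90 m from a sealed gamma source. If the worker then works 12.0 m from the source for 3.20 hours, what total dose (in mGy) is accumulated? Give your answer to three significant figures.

41.7 mGy

Applying the 1/r² law, rate at 12.0 m:
(2.90/12.0)² = 0.05840, so 223 × 0.05840 = 13.02 mGy/h.
Dose = rate × time = 13.02 mGy/h × 3.200 h = 41.66 mGy.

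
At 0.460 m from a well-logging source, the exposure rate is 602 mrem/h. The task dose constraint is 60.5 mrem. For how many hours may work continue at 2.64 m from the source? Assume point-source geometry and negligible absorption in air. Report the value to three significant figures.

Intensity scales as (d₁/d₂)², so rate at 2.64 m:
602 × (0.460/2.64)² = 602 × 0.03036 = 18.28 mrem/h.
Stay time = 60.5 mrem ÷ 18.28 mrem/h = 3.310 h.

3.31 h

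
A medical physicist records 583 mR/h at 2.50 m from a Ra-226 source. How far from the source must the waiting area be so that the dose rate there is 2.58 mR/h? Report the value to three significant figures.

37.6 m

By the inverse-square law, d₂ = d₁·√(I₁/I₂).
I₁/I₂ = 583/2.58 = 226.0, so d₂ = 2.50 × √226.0 = 37.58 m.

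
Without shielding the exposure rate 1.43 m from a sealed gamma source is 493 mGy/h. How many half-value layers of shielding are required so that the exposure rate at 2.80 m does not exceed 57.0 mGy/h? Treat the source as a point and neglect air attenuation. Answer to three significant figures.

1.17 half-value layers

At 2.80 m, distance alone gives (1.43/2.80)² = 0.2608, so 493 × 0.2608 = 128.6 mGy/h.
Further attenuation needed: 128.6/57.0 = 2.256.
n = log₂(2.256) = 1.174 half-value layers.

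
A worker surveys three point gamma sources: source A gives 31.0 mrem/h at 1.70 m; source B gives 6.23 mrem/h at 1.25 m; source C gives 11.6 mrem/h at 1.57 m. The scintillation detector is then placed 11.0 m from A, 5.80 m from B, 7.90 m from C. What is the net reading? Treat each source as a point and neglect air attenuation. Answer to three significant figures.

Each source contributes Iᵢ·(dᵢ/rᵢ)²; contributions add.
A: 31.0 × (1.70/11.0)² = 0.7404 mrem/h
B: 6.23 × (1.25/5.80)² = 0.2894 mrem/h
C: 11.6 × (1.57/7.90)² = 0.4581 mrem/h
Total = 0.7404 + 0.2894 + 0.4581 = 1.488 mrem/h.

1.49 mrem/h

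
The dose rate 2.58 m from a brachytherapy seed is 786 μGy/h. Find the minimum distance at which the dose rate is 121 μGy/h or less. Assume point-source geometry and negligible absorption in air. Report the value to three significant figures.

Intensity scales as (d₁/d₂)², so d₂ = d₁·√(I₁/I₂).
I₁/I₂ = 786/121 = 6.496, so d₂ = 2.58 × √6.496 = 6.576 m.

6.58 m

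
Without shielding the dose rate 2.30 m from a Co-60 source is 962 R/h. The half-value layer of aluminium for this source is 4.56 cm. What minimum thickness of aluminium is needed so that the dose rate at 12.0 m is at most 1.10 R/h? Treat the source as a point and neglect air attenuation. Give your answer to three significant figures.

22.8 cm

At 12.0 m, distance alone gives (2.30/12.0)² = 0.03674, so 962 × 0.03674 = 35.34 R/h.
Further attenuation needed: 35.34/1.10 = 32.13.
n = log₂(32.13) = 5.006 half-value layers.
Thickness = 5.006 × 4.56 cm = 22.83 cm.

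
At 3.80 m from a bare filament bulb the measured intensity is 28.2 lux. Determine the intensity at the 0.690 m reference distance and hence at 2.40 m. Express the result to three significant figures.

By the inverse-square law,
At 0.690 m: 28.2 × (3.80/0.690)² = 28.2 × 30.33 = 855.3 lux
At 2.40 m: 855.3 × (0.690/2.40)² = 855.3 × 0.08266 = 70.70 lux.

855 lux; 70.7 lux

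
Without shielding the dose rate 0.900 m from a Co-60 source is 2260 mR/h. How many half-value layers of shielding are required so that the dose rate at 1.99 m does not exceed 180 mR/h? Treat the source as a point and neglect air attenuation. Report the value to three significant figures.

1.36 half-value layers

At 1.99 m, distance alone gives 2260 × (0.900/1.99)² = 2260 × 0.2045 = 462.2 mR/h.
Further attenuation needed: 462.2/180 = 2.568.
n = log₂(2.568) = 1.361 half-value layers.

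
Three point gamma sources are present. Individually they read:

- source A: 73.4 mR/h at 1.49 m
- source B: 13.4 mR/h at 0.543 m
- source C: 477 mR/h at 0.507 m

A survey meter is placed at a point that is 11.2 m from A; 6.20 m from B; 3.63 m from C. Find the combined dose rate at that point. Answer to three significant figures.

10.7 mR/h

By superposition, sum each source's inverse-square contribution:
A: 73.4 × (1.49/11.2)² = 1.299 mR/h
B: 13.4 × (0.543/6.20)² = 0.1028 mR/h
C: 477 × (0.507/3.63)² = 9.305 mR/h
Total = 1.299 + 0.1028 + 9.305 = 10.71 mR/h.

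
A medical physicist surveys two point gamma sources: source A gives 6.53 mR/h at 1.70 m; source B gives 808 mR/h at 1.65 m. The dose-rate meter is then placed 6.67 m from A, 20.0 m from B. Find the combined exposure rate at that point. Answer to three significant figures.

Each source contributes Iᵢ·(dᵢ/rᵢ)²; contributions add.
A: 6.53 × (1.70/6.67)² = 0.4242 mR/h
B: 808 × (1.65/20.0)² = 5.499 mR/h
Total = 0.4242 + 5.499 = 5.923 mR/h.

5.92 mR/h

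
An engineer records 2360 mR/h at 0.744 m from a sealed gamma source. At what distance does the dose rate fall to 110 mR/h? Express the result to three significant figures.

3.45 m

By the inverse-square law, d₂ = d₁·√(I₁/I₂).
I₁/I₂ = 2360/110 = 21.45, so d₂ = 0.744 × √21.45 = 3.446 m.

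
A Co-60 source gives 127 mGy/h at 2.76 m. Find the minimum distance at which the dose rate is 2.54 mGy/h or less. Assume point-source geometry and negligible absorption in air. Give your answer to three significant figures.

19.5 m

Intensity scales as (d₁/d₂)², so d₂ = d₁·√(I₁/I₂).
I₁/I₂ = 127/2.54 = 50.00, so d₂ = 2.76 × √50.00 = 19.52 m.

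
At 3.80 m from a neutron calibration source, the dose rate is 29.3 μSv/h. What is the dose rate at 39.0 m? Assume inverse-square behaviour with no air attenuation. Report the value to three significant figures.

Intensity scales as (d₁/d₂)², so the rate at 39.0 m is
(3.80/39.0)² = 0.009494, so 29.3 × 0.009494 = 0.2782 μSv/h.

0.278 μSv/h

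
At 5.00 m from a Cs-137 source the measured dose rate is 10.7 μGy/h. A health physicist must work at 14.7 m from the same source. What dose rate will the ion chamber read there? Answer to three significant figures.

1.24 μGy/h

Applying the 1/r² law, scaling from 5.00 m to 14.7 m:
10.7 × (5.00/14.7)² = 10.7 × 0.1157 = 1.238 μGy/h.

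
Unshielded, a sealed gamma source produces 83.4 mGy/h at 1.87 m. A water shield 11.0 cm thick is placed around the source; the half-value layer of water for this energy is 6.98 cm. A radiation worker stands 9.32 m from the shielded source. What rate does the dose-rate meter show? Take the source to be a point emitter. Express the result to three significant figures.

Distance alone: 83.4 × (1.87/9.32)² = 83.4 × 0.04026 = 3.358 mGy/h.
Shield: 11.0/6.98 = 1.576 half-value layers → attenuation 2^(−1.576) = 0.3354.
Combined: 3.358 × 0.3354 = 1.126 mGy/h.

1.13 mGy/h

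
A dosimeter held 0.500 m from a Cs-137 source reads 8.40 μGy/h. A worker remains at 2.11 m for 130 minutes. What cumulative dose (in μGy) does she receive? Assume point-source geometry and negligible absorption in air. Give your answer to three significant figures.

Since intensity falls as 1/r², rate at 2.11 m:
(0.500/2.11)² = 0.05615, so 8.40 × 0.05615 = 0.4717 μGy/h.
Dose = rate × time = 0.4717 μGy/h × 2.167 h = 1.022 μGy.

1.02 μGy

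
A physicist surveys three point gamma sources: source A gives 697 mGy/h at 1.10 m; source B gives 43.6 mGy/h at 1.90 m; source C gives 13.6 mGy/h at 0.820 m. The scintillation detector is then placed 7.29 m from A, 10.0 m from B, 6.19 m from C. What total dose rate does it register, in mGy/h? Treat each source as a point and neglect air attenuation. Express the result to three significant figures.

17.7 mGy/h

By superposition, sum each source's inverse-square contribution:
A: 697 × (1.10/7.29)² = 15.87 mGy/h
B: 43.6 × (1.90/10.0)² = 1.574 mGy/h
C: 13.6 × (0.820/6.19)² = 0.2387 mGy/h
Total = 15.87 + 1.574 + 0.2387 = 17.68 mGy/h.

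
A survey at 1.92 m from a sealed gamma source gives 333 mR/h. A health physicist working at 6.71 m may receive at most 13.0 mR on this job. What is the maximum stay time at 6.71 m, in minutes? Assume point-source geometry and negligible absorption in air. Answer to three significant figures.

28.6 min

Since intensity falls as 1/r², rate at 6.71 m:
333 × (1.92/6.71)² = 333 × 0.08188 = 27.27 mR/h.
Stay time = 13.0 mR ÷ 27.27 mR/h = 0.4767 h = 28.60 min.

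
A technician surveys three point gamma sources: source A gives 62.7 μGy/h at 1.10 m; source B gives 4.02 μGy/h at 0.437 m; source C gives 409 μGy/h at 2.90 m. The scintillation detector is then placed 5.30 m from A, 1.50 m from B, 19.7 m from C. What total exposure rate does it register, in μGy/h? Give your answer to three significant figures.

By superposition, sum each source's inverse-square contribution:
A: 62.7 × (1.10/5.30)² = 2.701 μGy/h
B: 4.02 × (0.437/1.50)² = 0.3412 μGy/h
C: 409 × (2.90/19.7)² = 8.863 μGy/h
Total = 2.701 + 0.3412 + 8.863 = 11.91 μGy/h.

11.9 μGy/h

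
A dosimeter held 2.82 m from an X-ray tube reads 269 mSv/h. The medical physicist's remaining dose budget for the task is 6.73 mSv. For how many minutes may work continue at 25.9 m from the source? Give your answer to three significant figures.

Since intensity falls as 1/r², rate at 25.9 m:
(2.82/25.9)² = 0.01185, so 269 × 0.01185 = 3.188 mSv/h.
Stay time = 6.73 mSv ÷ 3.188 mSv/h = 2.111 h = 126.7 min.

127 min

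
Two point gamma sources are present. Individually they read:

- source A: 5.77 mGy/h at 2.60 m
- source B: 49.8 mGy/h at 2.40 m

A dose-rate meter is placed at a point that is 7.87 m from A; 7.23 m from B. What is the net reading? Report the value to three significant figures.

Each source contributes Iᵢ·(dᵢ/rᵢ)²; contributions add.
A: 5.77 × (2.60/7.87)² = 0.6298 mGy/h
B: 49.8 × (2.40/7.23)² = 5.488 mGy/h
Total = 0.6298 + 5.488 = 6.118 mGy/h.

6.12 mGy/h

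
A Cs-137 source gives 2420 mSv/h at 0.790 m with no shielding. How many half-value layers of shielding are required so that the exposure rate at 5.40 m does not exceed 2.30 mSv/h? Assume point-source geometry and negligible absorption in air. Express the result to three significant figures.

At 5.40 m, distance alone gives 2420 × (0.790/5.40)² = 2420 × 0.02140 = 51.79 mSv/h.
Further attenuation needed: 51.79/2.30 = 22.52.
n = log₂(22.52) = 4.493 half-value layers.

4.49 half-value layers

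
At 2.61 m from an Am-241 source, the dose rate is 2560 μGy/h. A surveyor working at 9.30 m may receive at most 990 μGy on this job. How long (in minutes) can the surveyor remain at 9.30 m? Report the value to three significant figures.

Intensity scales as (d₁/d₂)², so rate at 9.30 m:
2560 × (2.61/9.30)² = 2560 × 0.07876 = 201.6 μGy/h.
Stay time = 990 μGy ÷ 201.6 μGy/h = 4.911 h = 294.7 min.

295 min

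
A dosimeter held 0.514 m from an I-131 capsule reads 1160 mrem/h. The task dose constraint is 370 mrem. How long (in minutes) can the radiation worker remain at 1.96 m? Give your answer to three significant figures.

Since intensity falls as 1/r², rate at 1.96 m:
(0.514/1.96)² = 0.06877, so 1160 × 0.06877 = 79.77 mrem/h.
Stay time = 370 mrem ÷ 79.77 mrem/h = 4.638 h = 278.3 min.

278 min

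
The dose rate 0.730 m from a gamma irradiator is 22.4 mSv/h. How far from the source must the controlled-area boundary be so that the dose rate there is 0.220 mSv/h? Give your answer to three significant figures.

By the inverse-square law, d₂ = d₁·√(I₁/I₂).
I₁/I₂ = 22.4/0.220 = 101.8, so d₂ = 0.730 × √101.8 = 7.365 m.

7.37 m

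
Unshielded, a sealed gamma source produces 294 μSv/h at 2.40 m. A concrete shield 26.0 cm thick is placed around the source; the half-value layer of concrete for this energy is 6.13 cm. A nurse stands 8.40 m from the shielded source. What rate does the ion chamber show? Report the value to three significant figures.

1.27 μSv/h

Distance alone: 294 × (2.40/8.40)² = 294 × 0.08163 = 24.00 μSv/h.
Shield: 26.0/6.13 = 4.241 half-value layers → attenuation 2^(−4.241) = 0.05288.
Combined: 24.00 × 0.05288 = 1.269 μSv/h.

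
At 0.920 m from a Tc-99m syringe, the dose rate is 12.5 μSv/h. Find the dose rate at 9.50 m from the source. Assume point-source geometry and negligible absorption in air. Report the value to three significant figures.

0.117 μSv/h

Intensity scales as (d₁/d₂)², so the rate at 9.50 m is
12.5 × (0.920/9.50)² = 12.5 × 0.009378 = 0.1172 μSv/h.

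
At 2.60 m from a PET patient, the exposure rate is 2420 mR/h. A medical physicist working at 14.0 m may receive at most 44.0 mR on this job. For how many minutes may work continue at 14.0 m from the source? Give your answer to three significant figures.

Using I₁d₁² = I₂d₂², rate at 14.0 m:
2420 × (2.60/14.0)² = 2420 × 0.03449 = 83.47 mR/h.
Stay time = 44.0 mR ÷ 83.47 mR/h = 0.5271 h = 31.63 min.

31.6 min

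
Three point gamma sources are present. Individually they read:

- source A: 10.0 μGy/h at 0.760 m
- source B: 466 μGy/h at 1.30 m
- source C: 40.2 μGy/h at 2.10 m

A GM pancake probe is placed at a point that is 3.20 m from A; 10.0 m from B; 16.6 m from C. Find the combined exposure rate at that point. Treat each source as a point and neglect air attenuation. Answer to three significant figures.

Each source contributes Iᵢ·(dᵢ/rᵢ)²; contributions add.
A: 10.0 × (0.760/3.20)² = 0.5641 μGy/h
B: 466 × (1.30/10.0)² = 7.875 μGy/h
C: 40.2 × (2.10/16.6)² = 0.6434 μGy/h
Total = 0.5641 + 7.875 + 0.6434 = 9.082 μGy/h.

9.08 μGy/h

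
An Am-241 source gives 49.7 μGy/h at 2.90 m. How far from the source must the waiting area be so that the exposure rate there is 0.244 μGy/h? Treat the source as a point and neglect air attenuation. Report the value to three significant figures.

41.4 m

By the inverse-square law, d₂ = d₁·√(I₁/I₂).
I₁/I₂ = 49.7/0.244 = 203.7, so d₂ = 2.90 × √203.7 = 41.39 m.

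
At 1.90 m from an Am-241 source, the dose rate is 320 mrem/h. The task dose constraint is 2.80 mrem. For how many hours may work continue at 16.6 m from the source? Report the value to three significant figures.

Applying the 1/r² law, rate at 16.6 m:
(1.90/16.6)² = 0.01310, so 320 × 0.01310 = 4.192 mrem/h.
Stay time = 2.80 mrem ÷ 4.192 mrem/h = 0.6679 h.

0.668 h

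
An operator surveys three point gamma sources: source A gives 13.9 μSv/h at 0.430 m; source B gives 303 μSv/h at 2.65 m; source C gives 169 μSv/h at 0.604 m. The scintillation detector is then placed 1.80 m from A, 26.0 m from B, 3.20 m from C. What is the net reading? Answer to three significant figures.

Each source contributes Iᵢ·(dᵢ/rᵢ)²; contributions add.
A: 13.9 × (0.430/1.80)² = 0.7932 μSv/h
B: 303 × (2.65/26.0)² = 3.148 μSv/h
C: 169 × (0.604/3.20)² = 6.021 μSv/h
Total = 0.7932 + 3.148 + 6.021 = 9.962 μSv/h.

9.96 μSv/h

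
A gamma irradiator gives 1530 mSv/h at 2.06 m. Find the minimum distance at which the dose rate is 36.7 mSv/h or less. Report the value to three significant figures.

Since intensity falls as 1/r², d₂ = d₁·√(I₁/I₂).
I₁/I₂ = 1530/36.7 = 41.69, so d₂ = 2.06 × √41.69 = 13.30 m.

13.3 m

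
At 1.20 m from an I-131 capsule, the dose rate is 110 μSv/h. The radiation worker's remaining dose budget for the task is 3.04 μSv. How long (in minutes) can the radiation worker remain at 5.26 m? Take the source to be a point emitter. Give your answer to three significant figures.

31.9 min

Since intensity falls as 1/r², rate at 5.26 m:
110 × (1.20/5.26)² = 110 × 0.05205 = 5.726 μSv/h.
Stay time = 3.04 μSv ÷ 5.726 μSv/h = 0.5309 h = 31.85 min.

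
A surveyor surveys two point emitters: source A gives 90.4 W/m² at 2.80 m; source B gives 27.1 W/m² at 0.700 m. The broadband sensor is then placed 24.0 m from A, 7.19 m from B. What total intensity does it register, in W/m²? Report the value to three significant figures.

Each source contributes Iᵢ·(dᵢ/rᵢ)²; contributions add.
A: 90.4 × (2.80/24.0)² = 1.230 W/m²
B: 27.1 × (0.700/7.19)² = 0.2569 W/m²
Total = 1.230 + 0.2569 = 1.487 W/m².

1.49 W/m²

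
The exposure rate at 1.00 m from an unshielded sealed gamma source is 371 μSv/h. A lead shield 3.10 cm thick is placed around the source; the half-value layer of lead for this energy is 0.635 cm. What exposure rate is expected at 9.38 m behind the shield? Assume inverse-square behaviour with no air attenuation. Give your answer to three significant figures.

0.143 μSv/h

Distance alone: (1.00/9.38)² = 0.01137, so 371 × 0.01137 = 4.218 μSv/h.
Shield: 3.10/0.635 = 4.882 half-value layers → attenuation 2^(−4.882) = 0.03391.
Combined: 4.218 × 0.03391 = 0.1430 μSv/h.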